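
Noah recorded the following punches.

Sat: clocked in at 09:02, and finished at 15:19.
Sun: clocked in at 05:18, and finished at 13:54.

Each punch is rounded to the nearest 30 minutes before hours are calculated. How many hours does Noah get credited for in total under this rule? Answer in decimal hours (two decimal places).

15.00 hours

Sat: in 09:02→09:00, out 15:19→15:30; 6 h 30 min
Sun: in 05:18→05:30, out 13:54→14:00; 8 h 30 min
Total credited: 15 h 0 min.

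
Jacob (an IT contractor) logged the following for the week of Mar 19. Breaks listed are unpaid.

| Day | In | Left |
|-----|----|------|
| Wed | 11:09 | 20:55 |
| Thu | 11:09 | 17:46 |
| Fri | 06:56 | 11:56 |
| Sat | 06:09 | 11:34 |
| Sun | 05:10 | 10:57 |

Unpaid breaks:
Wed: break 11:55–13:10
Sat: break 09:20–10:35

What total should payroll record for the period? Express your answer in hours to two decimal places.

Wed: 11:09–20:55 = 9 h 46 min; less 75 min break → 8 h 31 min
Thu: 11:09–17:46 = 6 h 37 min
Fri: 06:56–11:56 = 5 h 0 min
Sat: 06:09–11:34 = 5 h 25 min; less 75 min break → 4 h 10 min
Sun: 05:10–10:57 = 5 h 47 min
Total: 8 h 31 min + 6 h 37 min + 5 h 0 min + 4 h 10 min + 5 h 47 min = 30 h 5 min.

30.08 hours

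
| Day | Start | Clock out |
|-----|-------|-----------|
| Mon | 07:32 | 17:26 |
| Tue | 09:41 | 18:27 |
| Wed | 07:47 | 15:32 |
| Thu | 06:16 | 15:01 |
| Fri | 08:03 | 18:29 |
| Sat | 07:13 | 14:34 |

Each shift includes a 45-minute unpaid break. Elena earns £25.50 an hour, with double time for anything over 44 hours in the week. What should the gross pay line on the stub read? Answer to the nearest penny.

Mon: 07:32–17:26 = 9 h 54 min; less 45 min break → 9 h 9 min
Tue: 09:41–18:27 = 8 h 46 min; less 45 min break → 8 h 1 min
Wed: 07:47–15:32 = 7 h 45 min; less 45 min break → 7 h 0 min
Thu: 06:16–15:01 = 8 h 45 min; less 45 min break → 8 h 0 min
Fri: 08:03–18:29 = 10 h 26 min; less 45 min break → 9 h 41 min
Sat: 07:13–14:34 = 7 h 21 min; less 45 min break → 6 h 36 min
Total worked: 48 h 27 min = 2907 min.
Regular 44 h 0 min = 2640 min at £25.50/h; overtime 4 h 27 min = 267 min at £51.00/h.
Pay = (2640 × £25.50 + 267 × £51.00) ÷ 60 = £1348.95.

£1348.95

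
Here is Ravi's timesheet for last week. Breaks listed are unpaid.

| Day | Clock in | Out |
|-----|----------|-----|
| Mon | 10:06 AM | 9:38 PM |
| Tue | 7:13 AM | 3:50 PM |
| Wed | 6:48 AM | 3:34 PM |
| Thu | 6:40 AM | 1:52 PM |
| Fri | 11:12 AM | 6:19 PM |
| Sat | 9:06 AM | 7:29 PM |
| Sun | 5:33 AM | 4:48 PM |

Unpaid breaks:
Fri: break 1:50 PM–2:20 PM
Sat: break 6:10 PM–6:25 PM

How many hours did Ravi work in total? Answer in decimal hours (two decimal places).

64.12 hours

Mon: 10:06 AM–9:38 PM = 11 h 32 min
Tue: 7:13 AM–3:50 PM = 8 h 37 min
Wed: 6:48 AM–3:34 PM = 8 h 46 min
Thu: 6:40 AM–1:52 PM = 7 h 12 min
Fri: 11:12 AM–6:19 PM = 7 h 7 min; less 30 min break → 6 h 37 min
Sat: 9:06 AM–7:29 PM = 10 h 23 min; less 15 min break → 10 h 8 min
Sun: 5:33 AM–4:48 PM = 11 h 15 min
Total: 11 h 32 min + 8 h 37 min + 8 h 46 min + 7 h 12 min + 6 h 37 min + 10 h 8 min + 11 h 15 min = 64 h 7 min.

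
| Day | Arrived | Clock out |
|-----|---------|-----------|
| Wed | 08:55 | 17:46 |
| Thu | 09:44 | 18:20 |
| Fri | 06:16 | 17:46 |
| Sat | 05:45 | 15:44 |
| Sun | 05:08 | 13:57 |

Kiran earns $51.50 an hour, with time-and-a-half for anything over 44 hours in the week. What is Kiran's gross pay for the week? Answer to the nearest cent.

$2555.69

Wed: 08:55–17:46 = 8 h 51 min
Thu: 09:44–18:20 = 8 h 36 min
Fri: 06:16–17:46 = 11 h 30 min
Sat: 05:45–15:44 = 9 h 59 min
Sun: 05:08–13:57 = 8 h 49 min
Total worked: 47 h 45 min = 2865 min.
Regular 44 h 0 min = 2640 min at $51.50/h; overtime 3 h 45 min = 225 min at $77.25/h.
Pay = (2640 × $51.50 + 225 × $77.25) ÷ 60 = $2555.69.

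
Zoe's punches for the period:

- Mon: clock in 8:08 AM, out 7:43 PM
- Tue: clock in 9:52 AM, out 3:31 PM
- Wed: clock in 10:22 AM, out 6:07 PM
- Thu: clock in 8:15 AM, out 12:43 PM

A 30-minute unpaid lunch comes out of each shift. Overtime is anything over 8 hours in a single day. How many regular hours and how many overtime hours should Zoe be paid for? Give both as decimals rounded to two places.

Mon: 8:08 AM–7:43 PM = 11 h 35 min; less 30 min break → 11 h 5 min
Tue: 9:52 AM–3:31 PM = 5 h 39 min; less 30 min break → 5 h 9 min
Wed: 10:22 AM–6:07 PM = 7 h 45 min; less 30 min break → 7 h 15 min
Thu: 8:15 AM–12:43 PM = 4 h 28 min; less 30 min break → 3 h 58 min
Mon reg 8 h 0 min / OT 3 h 5 min; Tue reg 5 h 9 min / OT 0 h 0 min; Wed reg 7 h 15 min / OT 0 h 0 min; Thu reg 3 h 58 min / OT 0 h 0 min.
Totals: regular 24 h 22 min, overtime 3 h 5 min.

Regular 24.37 hours, overtime 3.08 hours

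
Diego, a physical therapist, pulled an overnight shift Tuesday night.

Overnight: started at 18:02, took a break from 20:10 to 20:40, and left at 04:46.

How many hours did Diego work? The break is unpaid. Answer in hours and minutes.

10 h 14 min

Overnight: 18:02 → midnight = 5 h 58 min; midnight → 04:46 = 4 h 46 min; span 10 h 44 min; less 30 min break → 10 h 14 min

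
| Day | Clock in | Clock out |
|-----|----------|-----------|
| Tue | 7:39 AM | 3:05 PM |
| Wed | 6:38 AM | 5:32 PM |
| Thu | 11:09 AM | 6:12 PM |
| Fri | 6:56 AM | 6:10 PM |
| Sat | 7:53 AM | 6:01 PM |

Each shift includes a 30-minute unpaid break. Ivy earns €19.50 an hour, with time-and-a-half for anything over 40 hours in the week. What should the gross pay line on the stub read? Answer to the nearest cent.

Tue: 7:39 AM–3:05 PM = 7 h 26 min; less 30 min break → 6 h 56 min
Wed: 6:38 AM–5:32 PM = 10 h 54 min; less 30 min break → 10 h 24 min
Thu: 11:09 AM–6:12 PM = 7 h 3 min; less 30 min break → 6 h 33 min
Fri: 6:56 AM–6:10 PM = 11 h 14 min; less 30 min break → 10 h 44 min
Sat: 7:53 AM–6:01 PM = 10 h 8 min; less 30 min break → 9 h 38 min
Total worked: 44 h 15 min = 2655 min.
Regular 40 h 0 min = 2400 min at €19.50/h; overtime 4 h 15 min = 255 min at €29.25/h.
Pay = (2400 × €19.50 + 255 × €29.25) ÷ 60 = €904.31.

€904.31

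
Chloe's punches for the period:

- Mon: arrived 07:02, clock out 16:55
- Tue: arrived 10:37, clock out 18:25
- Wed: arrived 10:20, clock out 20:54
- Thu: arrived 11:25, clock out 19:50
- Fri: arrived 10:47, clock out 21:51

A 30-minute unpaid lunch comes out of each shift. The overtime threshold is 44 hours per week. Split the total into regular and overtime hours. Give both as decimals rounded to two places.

Regular 44.00 hours, overtime 1.23 hours

Mon: 07:02–16:55 = 9 h 53 min; less 30 min break → 9 h 23 min
Tue: 10:37–18:25 = 7 h 48 min; less 30 min break → 7 h 18 min
Wed: 10:20–20:54 = 10 h 34 min; less 30 min break → 10 h 4 min
Thu: 11:25–19:50 = 8 h 25 min; less 30 min break → 7 h 55 min
Fri: 10:47–21:51 = 11 h 4 min; less 30 min break → 10 h 34 min
Total worked: 45 h 14 min = 45.23 h.
Threshold 44 h → overtime 1 h 14 min, regular 44 h 0 min.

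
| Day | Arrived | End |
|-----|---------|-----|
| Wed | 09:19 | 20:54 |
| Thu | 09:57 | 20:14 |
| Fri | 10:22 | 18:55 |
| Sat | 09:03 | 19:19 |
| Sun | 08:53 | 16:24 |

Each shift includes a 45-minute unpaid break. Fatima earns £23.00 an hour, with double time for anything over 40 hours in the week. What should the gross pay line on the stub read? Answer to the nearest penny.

£1124.70

Wed: 09:19–20:54 = 11 h 35 min; less 45 min break → 10 h 50 min
Thu: 09:57–20:14 = 10 h 17 min; less 45 min break → 9 h 32 min
Fri: 10:22–18:55 = 8 h 33 min; less 45 min break → 7 h 48 min
Sat: 09:03–19:19 = 10 h 16 min; less 45 min break → 9 h 31 min
Sun: 08:53–16:24 = 7 h 31 min; less 45 min break → 6 h 46 min
Total worked: 44 h 27 min = 2667 min.
Regular 40 h 0 min = 2400 min at £23.00/h; overtime 4 h 27 min = 267 min at £46.00/h.
Pay = (2400 × £23.00 + 267 × £46.00) ÷ 60 = £1124.70.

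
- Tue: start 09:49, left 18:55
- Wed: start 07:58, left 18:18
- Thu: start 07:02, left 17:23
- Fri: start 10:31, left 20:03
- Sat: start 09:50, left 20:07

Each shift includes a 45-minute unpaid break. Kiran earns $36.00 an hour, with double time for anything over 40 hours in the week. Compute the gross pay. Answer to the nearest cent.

Tue: 09:49–18:55 = 9 h 6 min; less 45 min break → 8 h 21 min
Wed: 07:58–18:18 = 10 h 20 min; less 45 min break → 9 h 35 min
Thu: 07:02–17:23 = 10 h 21 min; less 45 min break → 9 h 36 min
Fri: 10:31–20:03 = 9 h 32 min; less 45 min break → 8 h 47 min
Sat: 09:50–20:07 = 10 h 17 min; less 45 min break → 9 h 32 min
Total worked: 45 h 51 min = 2751 min.
Regular 40 h 0 min = 2400 min at $36.00/h; overtime 5 h 51 min = 351 min at $72.00/h.
Pay = (2400 × $36.00 + 351 × $72.00) ÷ 60 = $1861.20.

$1861.20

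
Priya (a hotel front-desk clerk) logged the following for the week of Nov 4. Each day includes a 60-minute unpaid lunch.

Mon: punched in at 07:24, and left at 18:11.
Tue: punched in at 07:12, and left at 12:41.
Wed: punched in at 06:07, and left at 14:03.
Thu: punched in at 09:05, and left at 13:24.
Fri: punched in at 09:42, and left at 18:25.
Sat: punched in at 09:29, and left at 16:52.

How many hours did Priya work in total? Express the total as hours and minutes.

Mon: 07:24–18:11 = 10 h 47 min; less 60 min break → 9 h 47 min
Tue: 07:12–12:41 = 5 h 29 min; less 60 min break → 4 h 29 min
Wed: 06:07–14:03 = 7 h 56 min; less 60 min break → 6 h 56 min
Thu: 09:05–13:24 = 4 h 19 min; less 60 min break → 3 h 19 min
Fri: 09:42–18:25 = 8 h 43 min; less 60 min break → 7 h 43 min
Sat: 09:29–16:52 = 7 h 23 min; less 60 min break → 6 h 23 min
Total: 9 h 47 min + 4 h 29 min + 6 h 56 min + 3 h 19 min + 7 h 43 min + 6 h 23 min = 38 h 37 min.

38 h 37 min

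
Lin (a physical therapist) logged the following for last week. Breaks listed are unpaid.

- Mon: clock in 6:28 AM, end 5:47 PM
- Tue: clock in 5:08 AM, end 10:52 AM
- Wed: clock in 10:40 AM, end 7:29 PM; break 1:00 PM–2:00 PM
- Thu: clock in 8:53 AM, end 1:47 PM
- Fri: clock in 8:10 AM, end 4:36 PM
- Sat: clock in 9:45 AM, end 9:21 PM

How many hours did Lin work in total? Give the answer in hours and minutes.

49 h 48 min

Mon: 6:28 AM–5:47 PM = 11 h 19 min
Tue: 5:08 AM–10:52 AM = 5 h 44 min
Wed: 10:40 AM–7:29 PM = 8 h 49 min; less 60 min break → 7 h 49 min
Thu: 8:53 AM–1:47 PM = 4 h 54 min
Fri: 8:10 AM–4:36 PM = 8 h 26 min
Sat: 9:45 AM–9:21 PM = 11 h 36 min
Total: 11 h 19 min + 5 h 44 min + 7 h 49 min + 4 h 54 min + 8 h 26 min + 11 h 36 min = 49 h 48 min.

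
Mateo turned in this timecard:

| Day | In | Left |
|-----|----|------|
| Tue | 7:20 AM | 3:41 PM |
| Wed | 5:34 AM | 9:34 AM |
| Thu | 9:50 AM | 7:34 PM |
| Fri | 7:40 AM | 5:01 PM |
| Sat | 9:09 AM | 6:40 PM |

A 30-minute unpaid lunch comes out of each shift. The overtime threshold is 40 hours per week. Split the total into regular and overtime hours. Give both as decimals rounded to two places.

Regular 38.45 hours, overtime 0.00 hours

Tue: 7:20 AM–3:41 PM = 8 h 21 min; less 30 min break → 7 h 51 min
Wed: 5:34 AM–9:34 AM = 4 h 0 min; less 30 min break → 3 h 30 min
Thu: 9:50 AM–7:34 PM = 9 h 44 min; less 30 min break → 9 h 14 min
Fri: 7:40 AM–5:01 PM = 9 h 21 min; less 30 min break → 8 h 51 min
Sat: 9:09 AM–6:40 PM = 9 h 31 min; less 30 min break → 9 h 1 min
Total worked: 38 h 27 min = 38.45 h.
Threshold 40 h → overtime 0 h 0 min, regular 38 h 27 min.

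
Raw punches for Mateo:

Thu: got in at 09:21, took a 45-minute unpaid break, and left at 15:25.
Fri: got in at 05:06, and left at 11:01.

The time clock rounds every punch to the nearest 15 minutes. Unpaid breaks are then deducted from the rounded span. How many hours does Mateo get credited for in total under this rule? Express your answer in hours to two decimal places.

Thu: in 09:21→09:15, out 15:25→15:30; 6 h 15 min − 45 min = 5 h 30 min
Fri: in 05:06→05:00, out 11:01→11:00; 6 h 0 min
Total credited: 11 h 30 min.

11.50 hours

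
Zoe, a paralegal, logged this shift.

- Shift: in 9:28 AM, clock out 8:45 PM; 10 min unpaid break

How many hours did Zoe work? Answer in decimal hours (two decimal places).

11.12 hours

Shift: 9:28 AM–8:45 PM = 11 h 17 min; less 10 min break → 11 h 7 min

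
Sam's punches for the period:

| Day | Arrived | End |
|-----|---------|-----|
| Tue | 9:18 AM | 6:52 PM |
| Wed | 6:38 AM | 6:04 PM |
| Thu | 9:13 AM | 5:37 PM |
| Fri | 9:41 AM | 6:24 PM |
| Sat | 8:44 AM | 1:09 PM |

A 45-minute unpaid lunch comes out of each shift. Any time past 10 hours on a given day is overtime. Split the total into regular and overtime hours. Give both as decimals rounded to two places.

Regular 38.10 hours, overtime 0.68 hours

Tue: 9:18 AM–6:52 PM = 9 h 34 min; less 45 min break → 8 h 49 min
Wed: 6:38 AM–6:04 PM = 11 h 26 min; less 45 min break → 10 h 41 min
Thu: 9:13 AM–5:37 PM = 8 h 24 min; less 45 min break → 7 h 39 min
Fri: 9:41 AM–6:24 PM = 8 h 43 min; less 45 min break → 7 h 58 min
Sat: 8:44 AM–1:09 PM = 4 h 25 min; less 45 min break → 3 h 40 min
Tue reg 8 h 49 min / OT 0 h 0 min; Wed reg 10 h 0 min / OT 0 h 41 min; Thu reg 7 h 39 min / OT 0 h 0 min; Fri reg 7 h 58 min / OT 0 h 0 min; Sat reg 3 h 40 min / OT 0 h 0 min.
Totals: regular 38 h 6 min, overtime 0 h 41 min.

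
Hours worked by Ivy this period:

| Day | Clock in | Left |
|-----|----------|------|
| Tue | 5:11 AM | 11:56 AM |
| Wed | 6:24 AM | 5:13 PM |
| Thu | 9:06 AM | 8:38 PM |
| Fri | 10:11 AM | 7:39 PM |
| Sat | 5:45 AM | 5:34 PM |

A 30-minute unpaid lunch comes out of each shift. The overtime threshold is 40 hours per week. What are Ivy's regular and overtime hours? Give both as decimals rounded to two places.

Tue: 5:11 AM–11:56 AM = 6 h 45 min; less 30 min break → 6 h 15 min
Wed: 6:24 AM–5:13 PM = 10 h 49 min; less 30 min break → 10 h 19 min
Thu: 9:06 AM–8:38 PM = 11 h 32 min; less 30 min break → 11 h 2 min
Fri: 10:11 AM–7:39 PM = 9 h 28 min; less 30 min break → 8 h 58 min
Sat: 5:45 AM–5:34 PM = 11 h 49 min; less 30 min break → 11 h 19 min
Total worked: 47 h 53 min = 47.88 h.
Threshold 40 h → overtime 7 h 53 min, regular 40 h 0 min.

Regular 40.00 hours, overtime 7.88 hours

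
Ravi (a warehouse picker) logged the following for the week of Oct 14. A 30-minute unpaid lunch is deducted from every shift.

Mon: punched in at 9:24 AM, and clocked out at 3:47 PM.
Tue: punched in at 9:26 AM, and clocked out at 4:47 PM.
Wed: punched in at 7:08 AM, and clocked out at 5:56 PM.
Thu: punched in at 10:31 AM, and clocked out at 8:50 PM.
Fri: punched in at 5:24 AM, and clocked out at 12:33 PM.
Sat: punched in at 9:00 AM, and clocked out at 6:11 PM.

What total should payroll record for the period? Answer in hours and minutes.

48 h 11 min

Mon: 9:24 AM–3:47 PM = 6 h 23 min; less 30 min break → 5 h 53 min
Tue: 9:26 AM–4:47 PM = 7 h 21 min; less 30 min break → 6 h 51 min
Wed: 7:08 AM–5:56 PM = 10 h 48 min; less 30 min break → 10 h 18 min
Thu: 10:31 AM–8:50 PM = 10 h 19 min; less 30 min break → 9 h 49 min
Fri: 5:24 AM–12:33 PM = 7 h 9 min; less 30 min break → 6 h 39 min
Sat: 9:00 AM–6:11 PM = 9 h 11 min; less 30 min break → 8 h 41 min
Total: 5 h 53 min + 6 h 51 min + 10 h 18 min + 9 h 49 min + 6 h 39 min + 8 h 41 min = 48 h 11 min.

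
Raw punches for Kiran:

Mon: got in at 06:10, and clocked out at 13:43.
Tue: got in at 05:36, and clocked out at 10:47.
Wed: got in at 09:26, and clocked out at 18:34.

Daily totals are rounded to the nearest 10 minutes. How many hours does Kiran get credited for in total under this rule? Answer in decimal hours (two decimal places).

Mon: 06:10–13:43 = 7 h 33 min → rounds to 7 h 30 min
Tue: 05:36–10:47 = 5 h 11 min → rounds to 5 h 10 min
Wed: 09:26–18:34 = 9 h 8 min → rounds to 9 h 10 min
Total credited: 21 h 50 min.

21.83 hours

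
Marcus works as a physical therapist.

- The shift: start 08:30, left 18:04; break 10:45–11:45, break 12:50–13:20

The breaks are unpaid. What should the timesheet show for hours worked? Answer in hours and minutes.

8 h 4 min

The shift: 08:30–18:04 = 9 h 34 min; less 90 min break → 8 h 4 min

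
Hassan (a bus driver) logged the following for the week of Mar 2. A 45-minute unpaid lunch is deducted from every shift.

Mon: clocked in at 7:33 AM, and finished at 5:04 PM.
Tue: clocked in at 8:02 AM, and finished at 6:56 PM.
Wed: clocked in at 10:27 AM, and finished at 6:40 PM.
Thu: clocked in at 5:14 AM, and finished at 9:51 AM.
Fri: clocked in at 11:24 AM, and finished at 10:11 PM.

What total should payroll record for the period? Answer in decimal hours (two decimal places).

40.28 hours

Mon: 7:33 AM–5:04 PM = 9 h 31 min; less 45 min break → 8 h 46 min
Tue: 8:02 AM–6:56 PM = 10 h 54 min; less 45 min break → 10 h 9 min
Wed: 10:27 AM–6:40 PM = 8 h 13 min; less 45 min break → 7 h 28 min
Thu: 5:14 AM–9:51 AM = 4 h 37 min; less 45 min break → 3 h 52 min
Fri: 11:24 AM–10:11 PM = 10 h 47 min; less 45 min break → 10 h 2 min
Total: 8 h 46 min + 10 h 9 min + 7 h 28 min + 3 h 52 min + 10 h 2 min = 40 h 17 min.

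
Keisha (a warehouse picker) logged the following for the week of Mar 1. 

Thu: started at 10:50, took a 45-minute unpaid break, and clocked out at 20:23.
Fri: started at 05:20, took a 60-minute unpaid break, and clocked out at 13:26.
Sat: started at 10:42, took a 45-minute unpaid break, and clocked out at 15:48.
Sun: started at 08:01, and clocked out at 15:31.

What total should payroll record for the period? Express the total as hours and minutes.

27 h 45 min

Thu: 10:50–20:23 = 9 h 33 min; less 45 min break → 8 h 48 min
Fri: 05:20–13:26 = 8 h 6 min; less 60 min break → 7 h 6 min
Sat: 10:42–15:48 = 5 h 6 min; less 45 min break → 4 h 21 min
Sun: 08:01–15:31 = 7 h 30 min
Total: 8 h 48 min + 7 h 6 min + 4 h 21 min + 7 h 30 min = 27 h 45 min.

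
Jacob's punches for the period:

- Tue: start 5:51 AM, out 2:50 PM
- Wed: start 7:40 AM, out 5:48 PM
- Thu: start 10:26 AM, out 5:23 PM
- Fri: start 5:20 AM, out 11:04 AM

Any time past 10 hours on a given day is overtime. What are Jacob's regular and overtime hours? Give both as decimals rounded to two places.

Tue: 5:51 AM–2:50 PM = 8 h 59 min
Wed: 7:40 AM–5:48 PM = 10 h 8 min
Thu: 10:26 AM–5:23 PM = 6 h 57 min
Fri: 5:20 AM–11:04 AM = 5 h 44 min
Tue reg 8 h 59 min / OT 0 h 0 min; Wed reg 10 h 0 min / OT 0 h 8 min; Thu reg 6 h 57 min / OT 0 h 0 min; Fri reg 5 h 44 min / OT 0 h 0 min.
Totals: regular 31 h 40 min, overtime 0 h 8 min.

Regular 31.67 hours, overtime 0.13 hours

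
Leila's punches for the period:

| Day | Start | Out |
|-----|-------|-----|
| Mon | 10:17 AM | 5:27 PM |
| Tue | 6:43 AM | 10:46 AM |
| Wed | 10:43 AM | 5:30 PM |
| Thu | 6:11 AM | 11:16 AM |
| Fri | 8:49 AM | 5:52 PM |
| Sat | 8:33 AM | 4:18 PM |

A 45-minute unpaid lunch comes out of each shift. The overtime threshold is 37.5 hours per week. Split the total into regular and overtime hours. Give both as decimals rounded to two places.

Mon: 10:17 AM–5:27 PM = 7 h 10 min; less 45 min break → 6 h 25 min
Tue: 6:43 AM–10:46 AM = 4 h 3 min; less 45 min break → 3 h 18 min
Wed: 10:43 AM–5:30 PM = 6 h 47 min; less 45 min break → 6 h 2 min
Thu: 6:11 AM–11:16 AM = 5 h 5 min; less 45 min break → 4 h 20 min
Fri: 8:49 AM–5:52 PM = 9 h 3 min; less 45 min break → 8 h 18 min
Sat: 8:33 AM–4:18 PM = 7 h 45 min; less 45 min break → 7 h 0 min
Total worked: 35 h 23 min = 35.38 h.
Threshold 37.5 h → overtime 0 h 0 min, regular 35 h 23 min.

Regular 35.38 hours, overtime 0.00 hours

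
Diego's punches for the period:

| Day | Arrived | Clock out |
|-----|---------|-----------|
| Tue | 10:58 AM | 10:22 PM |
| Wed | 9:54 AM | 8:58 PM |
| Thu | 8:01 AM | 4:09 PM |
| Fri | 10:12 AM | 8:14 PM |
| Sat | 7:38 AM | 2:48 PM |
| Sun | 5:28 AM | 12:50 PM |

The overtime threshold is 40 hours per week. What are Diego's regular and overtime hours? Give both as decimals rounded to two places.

Regular 40.00 hours, overtime 15.17 hours

Tue: 10:58 AM–10:22 PM = 11 h 24 min
Wed: 9:54 AM–8:58 PM = 11 h 4 min
Thu: 8:01 AM–4:09 PM = 8 h 8 min
Fri: 10:12 AM–8:14 PM = 10 h 2 min
Sat: 7:38 AM–2:48 PM = 7 h 10 min
Sun: 5:28 AM–12:50 PM = 7 h 22 min
Total worked: 55 h 10 min = 55.17 h.
Threshold 40 h → overtime 15 h 10 min, regular 40 h 0 min.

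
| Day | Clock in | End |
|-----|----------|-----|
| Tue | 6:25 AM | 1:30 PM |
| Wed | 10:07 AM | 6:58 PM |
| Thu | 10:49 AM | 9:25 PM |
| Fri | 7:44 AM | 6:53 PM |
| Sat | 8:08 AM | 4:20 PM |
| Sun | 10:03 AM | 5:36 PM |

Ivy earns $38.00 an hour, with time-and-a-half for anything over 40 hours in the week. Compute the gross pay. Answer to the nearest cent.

$2285.70

Tue: 6:25 AM–1:30 PM = 7 h 5 min
Wed: 10:07 AM–6:58 PM = 8 h 51 min
Thu: 10:49 AM–9:25 PM = 10 h 36 min
Fri: 7:44 AM–6:53 PM = 11 h 9 min
Sat: 8:08 AM–4:20 PM = 8 h 12 min
Sun: 10:03 AM–5:36 PM = 7 h 33 min
Total worked: 53 h 26 min = 3206 min.
Regular 40 h 0 min = 2400 min at $38.00/h; overtime 13 h 26 min = 806 min at $57.00/h.
Pay = (2400 × $38.00 + 806 × $57.00) ÷ 60 = $2285.70.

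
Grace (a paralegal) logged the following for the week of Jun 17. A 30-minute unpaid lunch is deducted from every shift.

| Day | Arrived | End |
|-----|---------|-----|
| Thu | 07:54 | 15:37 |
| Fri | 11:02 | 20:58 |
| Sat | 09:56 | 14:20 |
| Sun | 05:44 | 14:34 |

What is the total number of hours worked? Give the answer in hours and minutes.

Thu: 07:54–15:37 = 7 h 43 min; less 30 min break → 7 h 13 min
Fri: 11:02–20:58 = 9 h 56 min; less 30 min break → 9 h 26 min
Sat: 09:56–14:20 = 4 h 24 min; less 30 min break → 3 h 54 min
Sun: 05:44–14:34 = 8 h 50 min; less 30 min break → 8 h 20 min
Total: 7 h 13 min + 9 h 26 min + 3 h 54 min + 8 h 20 min = 28 h 53 min.

28 h 53 min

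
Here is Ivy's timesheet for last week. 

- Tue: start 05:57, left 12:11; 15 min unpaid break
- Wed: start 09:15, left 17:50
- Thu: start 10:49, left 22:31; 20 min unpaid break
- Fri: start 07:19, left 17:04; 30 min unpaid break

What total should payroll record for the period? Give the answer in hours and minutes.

35 h 11 min

Tue: 05:57–12:11 = 6 h 14 min; less 15 min break → 5 h 59 min
Wed: 09:15–17:50 = 8 h 35 min
Thu: 10:49–22:31 = 11 h 42 min; less 20 min break → 11 h 22 min
Fri: 07:19–17:04 = 9 h 45 min; less 30 min break → 9 h 15 min
Total: 5 h 59 min + 8 h 35 min + 11 h 22 min + 9 h 15 min = 35 h 11 min.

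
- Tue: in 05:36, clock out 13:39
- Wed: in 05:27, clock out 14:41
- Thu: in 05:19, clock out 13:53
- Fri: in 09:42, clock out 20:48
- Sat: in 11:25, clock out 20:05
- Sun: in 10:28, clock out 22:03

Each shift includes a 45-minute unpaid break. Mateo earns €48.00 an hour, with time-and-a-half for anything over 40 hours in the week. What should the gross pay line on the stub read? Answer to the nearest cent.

Tue: 05:36–13:39 = 8 h 3 min; less 45 min break → 7 h 18 min
Wed: 05:27–14:41 = 9 h 14 min; less 45 min break → 8 h 29 min
Thu: 05:19–13:53 = 8 h 34 min; less 45 min break → 7 h 49 min
Fri: 09:42–20:48 = 11 h 6 min; less 45 min break → 10 h 21 min
Sat: 11:25–20:05 = 8 h 40 min; less 45 min break → 7 h 55 min
Sun: 10:28–22:03 = 11 h 35 min; less 45 min break → 10 h 50 min
Total worked: 52 h 42 min = 3162 min.
Regular 40 h 0 min = 2400 min at €48.00/h; overtime 12 h 42 min = 762 min at €72.00/h.
Pay = (2400 × €48.00 + 762 × €72.00) ÷ 60 = €2834.40.

€2834.40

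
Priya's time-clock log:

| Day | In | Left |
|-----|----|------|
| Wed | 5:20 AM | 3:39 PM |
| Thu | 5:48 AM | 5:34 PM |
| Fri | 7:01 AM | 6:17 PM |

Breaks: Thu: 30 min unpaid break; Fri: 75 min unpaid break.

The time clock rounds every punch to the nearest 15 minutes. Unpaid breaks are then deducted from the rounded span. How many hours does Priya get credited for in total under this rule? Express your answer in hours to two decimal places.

Wed: in 5:20 AM→5:15 AM, out 3:39 PM→3:45 PM; 10 h 30 min
Thu: in 5:48 AM→5:45 AM, out 5:34 PM→5:30 PM; 11 h 45 min − 30 min = 11 h 15 min
Fri: in 7:01 AM→7:00 AM, out 6:17 PM→6:15 PM; 11 h 15 min − 75 min = 10 h 0 min
Total credited: 31 h 45 min.

31.75 hours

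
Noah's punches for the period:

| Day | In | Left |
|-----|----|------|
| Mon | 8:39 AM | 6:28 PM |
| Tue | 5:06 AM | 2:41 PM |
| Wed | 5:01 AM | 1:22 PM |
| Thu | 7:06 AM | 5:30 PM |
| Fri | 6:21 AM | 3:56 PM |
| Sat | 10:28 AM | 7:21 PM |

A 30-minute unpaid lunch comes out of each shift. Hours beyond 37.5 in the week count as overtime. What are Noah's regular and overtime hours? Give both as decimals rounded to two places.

Mon: 8:39 AM–6:28 PM = 9 h 49 min; less 30 min break → 9 h 19 min
Tue: 5:06 AM–2:41 PM = 9 h 35 min; less 30 min break → 9 h 5 min
Wed: 5:01 AM–1:22 PM = 8 h 21 min; less 30 min break → 7 h 51 min
Thu: 7:06 AM–5:30 PM = 10 h 24 min; less 30 min break → 9 h 54 min
Fri: 6:21 AM–3:56 PM = 9 h 35 min; less 30 min break → 9 h 5 min
Sat: 10:28 AM–7:21 PM = 8 h 53 min; less 30 min break → 8 h 23 min
Total worked: 53 h 37 min = 53.62 h.
Threshold 37.5 h → overtime 16 h 7 min, regular 37 h 30 min.

Regular 37.50 hours, overtime 16.12 hours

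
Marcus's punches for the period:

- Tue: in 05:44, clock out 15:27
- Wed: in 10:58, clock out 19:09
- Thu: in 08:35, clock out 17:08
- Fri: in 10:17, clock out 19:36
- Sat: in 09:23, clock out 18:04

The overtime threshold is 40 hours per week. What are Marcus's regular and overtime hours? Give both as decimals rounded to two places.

Tue: 05:44–15:27 = 9 h 43 min
Wed: 10:58–19:09 = 8 h 11 min
Thu: 08:35–17:08 = 8 h 33 min
Fri: 10:17–19:36 = 9 h 19 min
Sat: 09:23–18:04 = 8 h 41 min
Total worked: 44 h 27 min = 44.45 h.
Threshold 40 h → overtime 4 h 27 min, regular 40 h 0 min.

Regular 40.00 hours, overtime 4.45 hours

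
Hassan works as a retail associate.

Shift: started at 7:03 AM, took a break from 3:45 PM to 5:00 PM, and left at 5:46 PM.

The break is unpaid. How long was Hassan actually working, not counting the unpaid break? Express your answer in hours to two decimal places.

9.47 hours

Shift: 7:03 AM–5:46 PM = 10 h 43 min; less 75 min break → 9 h 28 min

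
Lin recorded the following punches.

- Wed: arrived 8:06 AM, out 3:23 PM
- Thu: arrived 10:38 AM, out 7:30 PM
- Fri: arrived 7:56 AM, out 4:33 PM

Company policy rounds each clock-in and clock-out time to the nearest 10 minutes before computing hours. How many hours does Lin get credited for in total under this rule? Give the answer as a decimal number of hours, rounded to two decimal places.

Wed: in 8:06 AM→8:10 AM, out 3:23 PM→3:20 PM; 7 h 10 min
Thu: in 10:38 AM→10:40 AM, out 7:30 PM→7:30 PM; 8 h 50 min
Fri: in 7:56 AM→8:00 AM, out 4:33 PM→4:30 PM; 8 h 30 min
Total credited: 24 h 30 min.

24.50 hours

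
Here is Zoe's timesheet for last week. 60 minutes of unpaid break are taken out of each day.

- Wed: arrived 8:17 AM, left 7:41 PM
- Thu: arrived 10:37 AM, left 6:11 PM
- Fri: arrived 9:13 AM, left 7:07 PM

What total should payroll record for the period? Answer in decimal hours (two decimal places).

25.87 hours

Wed: 8:17 AM–7:41 PM = 11 h 24 min; less 60 min break → 10 h 24 min
Thu: 10:37 AM–6:11 PM = 7 h 34 min; less 60 min break → 6 h 34 min
Fri: 9:13 AM–7:07 PM = 9 h 54 min; less 60 min break → 8 h 54 min
Total: 10 h 24 min + 6 h 34 min + 8 h 54 min = 25 h 52 min.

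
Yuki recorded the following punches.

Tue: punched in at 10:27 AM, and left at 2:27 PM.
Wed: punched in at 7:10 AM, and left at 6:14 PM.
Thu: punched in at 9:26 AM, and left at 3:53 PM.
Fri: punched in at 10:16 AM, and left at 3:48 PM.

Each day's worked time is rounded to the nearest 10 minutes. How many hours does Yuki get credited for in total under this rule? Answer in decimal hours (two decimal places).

Tue: 10:27 AM–2:27 PM = 4 h 0 min → rounds to 4 h 0 min
Wed: 7:10 AM–6:14 PM = 11 h 4 min → rounds to 11 h 0 min
Thu: 9:26 AM–3:53 PM = 6 h 27 min → rounds to 6 h 30 min
Fri: 10:16 AM–3:48 PM = 5 h 32 min → rounds to 5 h 30 min
Total credited: 27 h 0 min.

27.00 hours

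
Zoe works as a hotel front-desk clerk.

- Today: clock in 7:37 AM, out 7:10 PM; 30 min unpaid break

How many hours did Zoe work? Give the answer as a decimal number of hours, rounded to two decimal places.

Today: 7:37 AM–7:10 PM = 11 h 33 min; less 30 min break → 11 h 3 min

11.05 hours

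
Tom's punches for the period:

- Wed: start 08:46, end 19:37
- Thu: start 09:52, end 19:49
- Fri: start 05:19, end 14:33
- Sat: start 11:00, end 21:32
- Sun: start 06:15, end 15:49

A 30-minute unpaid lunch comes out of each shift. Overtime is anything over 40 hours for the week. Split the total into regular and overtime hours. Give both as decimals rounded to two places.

Regular 40.00 hours, overtime 7.63 hours

Wed: 08:46–19:37 = 10 h 51 min; less 30 min break → 10 h 21 min
Thu: 09:52–19:49 = 9 h 57 min; less 30 min break → 9 h 27 min
Fri: 05:19–14:33 = 9 h 14 min; less 30 min break → 8 h 44 min
Sat: 11:00–21:32 = 10 h 32 min; less 30 min break → 10 h 2 min
Sun: 06:15–15:49 = 9 h 34 min; less 30 min break → 9 h 4 min
Total worked: 47 h 38 min = 47.63 h.
Threshold 40 h → overtime 7 h 38 min, regular 40 h 0 min.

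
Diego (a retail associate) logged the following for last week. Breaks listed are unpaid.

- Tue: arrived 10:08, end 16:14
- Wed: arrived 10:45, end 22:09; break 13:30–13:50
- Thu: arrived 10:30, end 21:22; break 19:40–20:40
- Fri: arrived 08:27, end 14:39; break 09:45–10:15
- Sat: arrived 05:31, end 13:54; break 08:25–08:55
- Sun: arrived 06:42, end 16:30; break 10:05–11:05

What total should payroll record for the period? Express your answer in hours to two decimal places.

Tue: 10:08–16:14 = 6 h 6 min
Wed: 10:45–22:09 = 11 h 24 min; less 20 min break → 11 h 4 min
Thu: 10:30–21:22 = 10 h 52 min; less 60 min break → 9 h 52 min
Fri: 08:27–14:39 = 6 h 12 min; less 30 min break → 5 h 42 min
Sat: 05:31–13:54 = 8 h 23 min; less 30 min break → 7 h 53 min
Sun: 06:42–16:30 = 9 h 48 min; less 60 min break → 8 h 48 min
Total: 6 h 6 min + 11 h 4 min + 9 h 52 min + 5 h 42 min + 7 h 53 min + 8 h 48 min = 49 h 25 min.

49.42 hours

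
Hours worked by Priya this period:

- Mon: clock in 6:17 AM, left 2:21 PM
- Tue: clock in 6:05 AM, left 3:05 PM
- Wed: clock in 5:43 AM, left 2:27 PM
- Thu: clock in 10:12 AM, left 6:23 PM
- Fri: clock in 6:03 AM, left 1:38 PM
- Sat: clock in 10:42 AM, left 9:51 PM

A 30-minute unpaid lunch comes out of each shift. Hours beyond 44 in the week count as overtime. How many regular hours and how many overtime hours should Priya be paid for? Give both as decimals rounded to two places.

Regular 44.00 hours, overtime 5.72 hours

Mon: 6:17 AM–2:21 PM = 8 h 4 min; less 30 min break → 7 h 34 min
Tue: 6:05 AM–3:05 PM = 9 h 0 min; less 30 min break → 8 h 30 min
Wed: 5:43 AM–2:27 PM = 8 h 44 min; less 30 min break → 8 h 14 min
Thu: 10:12 AM–6:23 PM = 8 h 11 min; less 30 min break → 7 h 41 min
Fri: 6:03 AM–1:38 PM = 7 h 35 min; less 30 min break → 7 h 5 min
Sat: 10:42 AM–9:51 PM = 11 h 9 min; less 30 min break → 10 h 39 min
Total worked: 49 h 43 min = 49.72 h.
Threshold 44 h → overtime 5 h 43 min, regular 44 h 0 min.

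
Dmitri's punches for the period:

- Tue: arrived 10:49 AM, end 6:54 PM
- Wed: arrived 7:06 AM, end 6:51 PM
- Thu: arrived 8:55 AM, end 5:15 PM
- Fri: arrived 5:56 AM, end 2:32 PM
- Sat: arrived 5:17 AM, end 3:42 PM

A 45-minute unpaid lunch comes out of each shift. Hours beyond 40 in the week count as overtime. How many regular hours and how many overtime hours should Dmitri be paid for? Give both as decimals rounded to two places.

Regular 40.00 hours, overtime 3.43 hours

Tue: 10:49 AM–6:54 PM = 8 h 5 min; less 45 min break → 7 h 20 min
Wed: 7:06 AM–6:51 PM = 11 h 45 min; less 45 min break → 11 h 0 min
Thu: 8:55 AM–5:15 PM = 8 h 20 min; less 45 min break → 7 h 35 min
Fri: 5:56 AM–2:32 PM = 8 h 36 min; less 45 min break → 7 h 51 min
Sat: 5:17 AM–3:42 PM = 10 h 25 min; less 45 min break → 9 h 40 min
Total worked: 43 h 26 min = 43.43 h.
Threshold 40 h → overtime 3 h 26 min, regular 40 h 0 min.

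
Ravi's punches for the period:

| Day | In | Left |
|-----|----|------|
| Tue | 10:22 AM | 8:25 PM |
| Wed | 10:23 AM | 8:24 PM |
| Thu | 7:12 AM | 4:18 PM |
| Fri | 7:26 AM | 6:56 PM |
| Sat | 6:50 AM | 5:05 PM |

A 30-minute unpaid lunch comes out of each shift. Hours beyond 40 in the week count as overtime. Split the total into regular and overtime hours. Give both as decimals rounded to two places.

Tue: 10:22 AM–8:25 PM = 10 h 3 min; less 30 min break → 9 h 33 min
Wed: 10:23 AM–8:24 PM = 10 h 1 min; less 30 min break → 9 h 31 min
Thu: 7:12 AM–4:18 PM = 9 h 6 min; less 30 min break → 8 h 36 min
Fri: 7:26 AM–6:56 PM = 11 h 30 min; less 30 min break → 11 h 0 min
Sat: 6:50 AM–5:05 PM = 10 h 15 min; less 30 min break → 9 h 45 min
Total worked: 48 h 25 min = 48.42 h.
Threshold 40 h → overtime 8 h 25 min, regular 40 h 0 min.

Regular 40.00 hours, overtime 8.42 hours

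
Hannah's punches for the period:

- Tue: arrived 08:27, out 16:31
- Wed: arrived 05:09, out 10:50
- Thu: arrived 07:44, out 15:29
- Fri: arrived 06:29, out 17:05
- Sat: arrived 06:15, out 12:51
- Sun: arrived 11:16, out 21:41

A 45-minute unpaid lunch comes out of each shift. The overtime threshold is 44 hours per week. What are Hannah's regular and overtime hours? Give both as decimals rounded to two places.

Regular 44.00 hours, overtime 0.62 hours

Tue: 08:27–16:31 = 8 h 4 min; less 45 min break → 7 h 19 min
Wed: 05:09–10:50 = 5 h 41 min; less 45 min break → 4 h 56 min
Thu: 07:44–15:29 = 7 h 45 min; less 45 min break → 7 h 0 min
Fri: 06:29–17:05 = 10 h 36 min; less 45 min break → 9 h 51 min
Sat: 06:15–12:51 = 6 h 36 min; less 45 min break → 5 h 51 min
Sun: 11:16–21:41 = 10 h 25 min; less 45 min break → 9 h 40 min
Total worked: 44 h 37 min = 44.62 h.
Threshold 44 h → overtime 0 h 37 min, regular 44 h 0 min.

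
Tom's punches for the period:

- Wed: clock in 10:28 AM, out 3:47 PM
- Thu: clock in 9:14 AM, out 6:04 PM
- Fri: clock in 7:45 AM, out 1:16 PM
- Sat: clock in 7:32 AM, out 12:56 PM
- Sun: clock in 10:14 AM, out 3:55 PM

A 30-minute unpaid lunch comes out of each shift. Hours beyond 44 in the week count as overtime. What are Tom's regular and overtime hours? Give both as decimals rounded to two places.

Wed: 10:28 AM–3:47 PM = 5 h 19 min; less 30 min break → 4 h 49 min
Thu: 9:14 AM–6:04 PM = 8 h 50 min; less 30 min break → 8 h 20 min
Fri: 7:45 AM–1:16 PM = 5 h 31 min; less 30 min break → 5 h 1 min
Sat: 7:32 AM–12:56 PM = 5 h 24 min; less 30 min break → 4 h 54 min
Sun: 10:14 AM–3:55 PM = 5 h 41 min; less 30 min break → 5 h 11 min
Total worked: 28 h 15 min = 28.25 h.
Threshold 44 h → overtime 0 h 0 min, regular 28 h 15 min.

Regular 28.25 hours, overtime 0.00 hours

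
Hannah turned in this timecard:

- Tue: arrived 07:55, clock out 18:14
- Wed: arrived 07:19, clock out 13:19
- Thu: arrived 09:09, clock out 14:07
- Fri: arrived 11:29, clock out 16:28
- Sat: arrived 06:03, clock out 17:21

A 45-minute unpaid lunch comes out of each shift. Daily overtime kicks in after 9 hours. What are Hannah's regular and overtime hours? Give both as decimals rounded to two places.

Tue: 07:55–18:14 = 10 h 19 min; less 45 min break → 9 h 34 min
Wed: 07:19–13:19 = 6 h 0 min; less 45 min break → 5 h 15 min
Thu: 09:09–14:07 = 4 h 58 min; less 45 min break → 4 h 13 min
Fri: 11:29–16:28 = 4 h 59 min; less 45 min break → 4 h 14 min
Sat: 06:03–17:21 = 11 h 18 min; less 45 min break → 10 h 33 min
Tue reg 9 h 0 min / OT 0 h 34 min; Wed reg 5 h 15 min / OT 0 h 0 min; Thu reg 4 h 13 min / OT 0 h 0 min; Fri reg 4 h 14 min / OT 0 h 0 min; Sat reg 9 h 0 min / OT 1 h 33 min.
Totals: regular 31 h 42 min, overtime 2 h 7 min.

Regular 31.70 hours, overtime 2.12 hours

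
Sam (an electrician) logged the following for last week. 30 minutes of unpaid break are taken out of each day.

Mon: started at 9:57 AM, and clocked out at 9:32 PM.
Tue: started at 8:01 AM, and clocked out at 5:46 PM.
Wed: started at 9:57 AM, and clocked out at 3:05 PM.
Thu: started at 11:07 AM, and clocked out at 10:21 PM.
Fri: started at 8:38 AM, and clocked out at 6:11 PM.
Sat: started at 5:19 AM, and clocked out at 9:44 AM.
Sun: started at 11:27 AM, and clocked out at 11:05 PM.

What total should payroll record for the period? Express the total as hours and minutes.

59 h 48 min

Mon: 9:57 AM–9:32 PM = 11 h 35 min; less 30 min break → 11 h 5 min
Tue: 8:01 AM–5:46 PM = 9 h 45 min; less 30 min break → 9 h 15 min
Wed: 9:57 AM–3:05 PM = 5 h 8 min; less 30 min break → 4 h 38 min
Thu: 11:07 AM–10:21 PM = 11 h 14 min; less 30 min break → 10 h 44 min
Fri: 8:38 AM–6:11 PM = 9 h 33 min; less 30 min break → 9 h 3 min
Sat: 5:19 AM–9:44 AM = 4 h 25 min; less 30 min break → 3 h 55 min
Sun: 11:27 AM–11:05 PM = 11 h 38 min; less 30 min break → 11 h 8 min
Total: 11 h 5 min + 9 h 15 min + 4 h 38 min + 10 h 44 min + 9 h 3 min + 3 h 55 min + 11 h 8 min = 59 h 48 min.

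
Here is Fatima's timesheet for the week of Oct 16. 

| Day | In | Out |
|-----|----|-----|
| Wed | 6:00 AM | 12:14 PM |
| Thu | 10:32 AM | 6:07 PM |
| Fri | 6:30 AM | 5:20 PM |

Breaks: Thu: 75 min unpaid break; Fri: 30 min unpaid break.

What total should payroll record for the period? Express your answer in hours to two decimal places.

Wed: 6:00 AM–12:14 PM = 6 h 14 min
Thu: 10:32 AM–6:07 PM = 7 h 35 min; less 75 min break → 6 h 20 min
Fri: 6:30 AM–5:20 PM = 10 h 50 min; less 30 min break → 10 h 20 min
Total: 6 h 14 min + 6 h 20 min + 10 h 20 min = 22 h 54 min.

22.90 hours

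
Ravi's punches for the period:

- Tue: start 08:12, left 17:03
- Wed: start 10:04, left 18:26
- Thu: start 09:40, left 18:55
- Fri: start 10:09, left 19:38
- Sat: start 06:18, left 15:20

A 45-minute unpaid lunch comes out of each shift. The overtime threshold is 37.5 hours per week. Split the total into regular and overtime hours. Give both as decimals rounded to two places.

Tue: 08:12–17:03 = 8 h 51 min; less 45 min break → 8 h 6 min
Wed: 10:04–18:26 = 8 h 22 min; less 45 min break → 7 h 37 min
Thu: 09:40–18:55 = 9 h 15 min; less 45 min break → 8 h 30 min
Fri: 10:09–19:38 = 9 h 29 min; less 45 min break → 8 h 44 min
Sat: 06:18–15:20 = 9 h 2 min; less 45 min break → 8 h 17 min
Total worked: 41 h 14 min = 41.23 h.
Threshold 37.5 h → overtime 3 h 44 min, regular 37 h 30 min.

Regular 37.50 hours, overtime 3.73 hours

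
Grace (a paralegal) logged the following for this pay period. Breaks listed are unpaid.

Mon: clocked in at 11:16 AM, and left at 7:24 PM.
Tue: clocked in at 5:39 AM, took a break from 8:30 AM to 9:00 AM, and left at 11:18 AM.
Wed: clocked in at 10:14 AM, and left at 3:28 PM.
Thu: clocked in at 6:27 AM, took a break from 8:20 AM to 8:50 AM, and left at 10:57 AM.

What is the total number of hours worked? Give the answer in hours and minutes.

Mon: 11:16 AM–7:24 PM = 8 h 8 min
Tue: 5:39 AM–11:18 AM = 5 h 39 min; less 30 min break → 5 h 9 min
Wed: 10:14 AM–3:28 PM = 5 h 14 min
Thu: 6:27 AM–10:57 AM = 4 h 30 min; less 30 min break → 4 h 0 min
Total: 8 h 8 min + 5 h 9 min + 5 h 14 min + 4 h 0 min = 22 h 31 min.

22 h 31 min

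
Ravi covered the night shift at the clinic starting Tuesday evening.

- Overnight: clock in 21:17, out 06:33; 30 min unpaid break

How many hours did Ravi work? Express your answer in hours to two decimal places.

Overnight: 21:17 → midnight = 2 h 43 min; midnight → 06:33 = 6 h 33 min; span 9 h 16 min; less 30 min break → 8 h 46 min

8.77 hours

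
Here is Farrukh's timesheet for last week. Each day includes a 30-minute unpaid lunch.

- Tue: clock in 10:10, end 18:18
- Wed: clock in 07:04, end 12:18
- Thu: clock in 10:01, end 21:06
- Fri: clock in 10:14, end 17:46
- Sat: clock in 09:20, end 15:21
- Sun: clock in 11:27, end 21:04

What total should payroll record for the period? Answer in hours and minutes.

Tue: 10:10–18:18 = 8 h 8 min; less 30 min break → 7 h 38 min
Wed: 07:04–12:18 = 5 h 14 min; less 30 min break → 4 h 44 min
Thu: 10:01–21:06 = 11 h 5 min; less 30 min break → 10 h 35 min
Fri: 10:14–17:46 = 7 h 32 min; less 30 min break → 7 h 2 min
Sat: 09:20–15:21 = 6 h 1 min; less 30 min break → 5 h 31 min
Sun: 11:27–21:04 = 9 h 37 min; less 30 min break → 9 h 7 min
Total: 7 h 38 min + 4 h 44 min + 10 h 35 min + 7 h 2 min + 5 h 31 min + 9 h 7 min = 44 h 37 min.

44 h 37 min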